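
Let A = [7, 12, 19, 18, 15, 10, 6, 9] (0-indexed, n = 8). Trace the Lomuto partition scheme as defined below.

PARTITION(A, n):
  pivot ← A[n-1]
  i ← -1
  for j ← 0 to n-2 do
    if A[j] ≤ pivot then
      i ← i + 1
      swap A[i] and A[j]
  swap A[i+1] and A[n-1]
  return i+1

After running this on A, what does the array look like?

[7, 6, 9, 18, 15, 10, 12, 19]

pivot=9, i=-1
j=0: 7≤9, i=0, swap(0,0) ⇒ [7, 12, 19, 18, 15, 10, 6, 9]
j=1: 12>9, skip
j=2: 19>9, skip
j=3: 18>9, skip
j=4: 15>9, skip
j=5: 10>9, skip
j=6: 6≤9, i=1, swap(1,6) ⇒ [7, 6, 19, 18, 15, 10, 12, 9]
swap(2,7) ⇒ [7, 6, 9, 18, 15, 10, 12, 19]; return 2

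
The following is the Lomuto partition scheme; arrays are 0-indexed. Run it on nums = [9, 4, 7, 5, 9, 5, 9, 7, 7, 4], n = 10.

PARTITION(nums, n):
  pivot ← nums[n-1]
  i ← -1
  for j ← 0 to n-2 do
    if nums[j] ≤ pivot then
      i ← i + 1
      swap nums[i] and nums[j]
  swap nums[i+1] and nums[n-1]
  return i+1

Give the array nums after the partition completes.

pivot=4, i=-1
j=0: 9>4, skip
j=1: 4≤4, i=0, swap(0,1) ⇒ [4, 9, 7, 5, 9, 5, 9, 7, 7, 4]
j=2: 7>4, skip
j=3: 5>4, skip
j=4: 9>4, skip
j=5: 5>4, skip
j=6: 9>4, skip
j=7: 7>4, skip
j=8: 7>4, skip
swap(1,9) ⇒ [4, 4, 7, 5, 9, 5, 9, 7, 7, 9]; return 1

[4, 4, 7, 5, 9, 5, 9, 7, 7, 9]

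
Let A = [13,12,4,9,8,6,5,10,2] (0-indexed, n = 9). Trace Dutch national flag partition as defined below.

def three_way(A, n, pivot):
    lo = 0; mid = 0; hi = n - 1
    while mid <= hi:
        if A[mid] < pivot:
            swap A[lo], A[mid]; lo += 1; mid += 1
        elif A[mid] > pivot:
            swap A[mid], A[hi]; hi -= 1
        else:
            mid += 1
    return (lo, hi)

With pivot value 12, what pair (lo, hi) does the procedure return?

(7, 7)

pivot = 12; lo=0, mid=0, hi=8
A[mid]=13>12: swap A[0],A[8]; hi=7 → [2,12,4,9,8,6,5,10,13]
A[mid]=2<12: swap A[0],A[0]; lo=1,mid=1 → [2,12,4,9,8,6,5,10,13]
A[mid]=12=12: mid=2
A[mid]=4<12: swap A[1],A[2]; lo=2,mid=3 → [2,4,12,9,8,6,5,10,13]
A[mid]=9<12: swap A[2],A[3]; lo=3,mid=4 → [2,4,9,12,8,6,5,10,13]
A[mid]=8<12: swap A[3],A[4]; lo=4,mid=5 → [2,4,9,8,12,6,5,10,13]
A[mid]=6<12: swap A[4],A[5]; lo=5,mid=6 → [2,4,9,8,6,12,5,10,13]
A[mid]=5<12: swap A[5],A[6]; lo=6,mid=7 → [2,4,9,8,6,5,12,10,13]
A[mid]=10<12: swap A[6],A[7]; lo=7,mid=8 → [2,4,9,8,6,5,10,12,13]
end: lo=7, hi=7; A = [2,4,9,8,6,5,10,12,13]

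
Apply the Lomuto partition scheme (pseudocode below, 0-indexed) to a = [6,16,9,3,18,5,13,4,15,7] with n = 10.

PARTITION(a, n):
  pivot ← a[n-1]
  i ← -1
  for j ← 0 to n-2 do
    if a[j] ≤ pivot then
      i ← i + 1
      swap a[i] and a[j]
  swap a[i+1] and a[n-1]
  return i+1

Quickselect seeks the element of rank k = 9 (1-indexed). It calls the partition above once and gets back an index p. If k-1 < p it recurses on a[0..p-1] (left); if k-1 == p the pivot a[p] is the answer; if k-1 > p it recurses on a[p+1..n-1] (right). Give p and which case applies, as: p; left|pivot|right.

4; right

pivot=7, i=-1
j=0: 6≤7, i=0, swap(0,0) ⇒ [6,16,9,3,18,5,13,4,15,7]
j=1: 16>7, skip
j=2: 9>7, skip
j=3: 3≤7, i=1, swap(1,3) ⇒ [6,3,9,16,18,5,13,4,15,7]
j=4: 18>7, skip
j=5: 5≤7, i=2, swap(2,5) ⇒ [6,3,5,16,18,9,13,4,15,7]
j=6: 13>7, skip
j=7: 4≤7, i=3, swap(3,7) ⇒ [6,3,5,4,18,9,13,16,15,7]
j=8: 15>7, skip
swap(4,9) ⇒ [6,3,5,4,7,9,13,16,15,18]; return 4
p = 4; k-1 = 8 > 4 ⇒ right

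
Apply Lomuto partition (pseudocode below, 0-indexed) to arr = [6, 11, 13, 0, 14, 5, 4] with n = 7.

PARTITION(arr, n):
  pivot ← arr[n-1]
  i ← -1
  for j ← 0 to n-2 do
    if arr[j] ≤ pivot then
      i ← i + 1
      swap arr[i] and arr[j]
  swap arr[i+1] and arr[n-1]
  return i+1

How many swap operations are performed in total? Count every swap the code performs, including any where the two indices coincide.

2

pivot=4, i=-1
j=0: 6>4, skip
j=1: 11>4, skip
j=2: 13>4, skip
j=3: 0≤4, i=0, swap(0,3) ⇒ [0, 11, 13, 6, 14, 5, 4]
j=4: 14>4, skip
j=5: 5>4, skip
swap(1,6) ⇒ [0, 4, 13, 6, 14, 5, 11]; return 1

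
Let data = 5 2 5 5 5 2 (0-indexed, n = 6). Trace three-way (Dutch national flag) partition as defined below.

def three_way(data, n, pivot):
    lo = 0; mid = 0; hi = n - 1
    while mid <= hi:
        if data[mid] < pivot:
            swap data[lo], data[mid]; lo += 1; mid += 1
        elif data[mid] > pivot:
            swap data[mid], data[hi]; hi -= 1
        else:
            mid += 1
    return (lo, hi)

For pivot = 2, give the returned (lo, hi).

lo=0 mid=0 hi=5
5>2: swap(0,5), hi=4 ⇒ 2 2 5 5 5 5
2=2: mid=1
2=2: mid=2
5>2: swap(2,4), hi=3 ⇒ 2 2 5 5 5 5
5>2: swap(2,3), hi=2 ⇒ 2 2 5 5 5 5
5>2: swap(2,2), hi=1 ⇒ 2 2 5 5 5 5
done. lo=0 hi=1; data=2 2 5 5 5 5

(0, 1)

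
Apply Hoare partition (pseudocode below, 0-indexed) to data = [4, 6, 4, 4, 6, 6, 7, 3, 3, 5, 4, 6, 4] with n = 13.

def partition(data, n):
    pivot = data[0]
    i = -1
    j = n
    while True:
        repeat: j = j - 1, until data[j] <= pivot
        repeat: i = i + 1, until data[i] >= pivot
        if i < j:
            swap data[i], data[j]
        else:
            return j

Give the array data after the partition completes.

[4, 4, 3, 3, 6, 6, 7, 4, 4, 5, 6, 6, 4]

pivot = data[0] = 4; i = -1, j = 13
j→12 (data[12]=4≤4), i→0 (data[0]=4≥4); i<j, swap → [4, 6, 4, 4, 6, 6, 7, 3, 3, 5, 4, 6, 4]
j→10 (data[10]=4≤4), i→1 (data[1]=6≥4); i<j, swap → [4, 4, 4, 4, 6, 6, 7, 3, 3, 5, 6, 6, 4]
j→8 (data[8]=3≤4), i→2 (data[2]=4≥4); i<j, swap → [4, 4, 3, 4, 6, 6, 7, 3, 4, 5, 6, 6, 4]
j→7 (data[7]=3≤4), i→3 (data[3]=4≥4); i<j, swap → [4, 4, 3, 3, 6, 6, 7, 4, 4, 5, 6, 6, 4]
j→3, i→4; i≥j, return j=3. data = [4, 4, 3, 3, 6, 6, 7, 4, 4, 5, 6, 6, 4]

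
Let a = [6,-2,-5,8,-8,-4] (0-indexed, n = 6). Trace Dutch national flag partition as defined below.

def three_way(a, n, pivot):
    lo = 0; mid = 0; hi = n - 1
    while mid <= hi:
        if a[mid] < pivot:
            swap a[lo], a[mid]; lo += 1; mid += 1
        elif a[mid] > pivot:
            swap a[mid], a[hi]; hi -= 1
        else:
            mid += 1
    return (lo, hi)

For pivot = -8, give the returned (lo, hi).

(0, 0)

pivot = -8; lo=0, mid=0, hi=5
a[mid]=6>-8: swap a[0],a[5]; hi=4 → [-4,-2,-5,8,-8,6]
a[mid]=-4>-8: swap a[0],a[4]; hi=3 → [-8,-2,-5,8,-4,6]
a[mid]=-8=-8: mid=1
a[mid]=-2>-8: swap a[1],a[3]; hi=2 → [-8,8,-5,-2,-4,6]
a[mid]=8>-8: swap a[1],a[2]; hi=1 → [-8,-5,8,-2,-4,6]
a[mid]=-5>-8: swap a[1],a[1]; hi=0 → [-8,-5,8,-2,-4,6]
end: lo=0, hi=0; a = [-8,-5,8,-2,-4,6]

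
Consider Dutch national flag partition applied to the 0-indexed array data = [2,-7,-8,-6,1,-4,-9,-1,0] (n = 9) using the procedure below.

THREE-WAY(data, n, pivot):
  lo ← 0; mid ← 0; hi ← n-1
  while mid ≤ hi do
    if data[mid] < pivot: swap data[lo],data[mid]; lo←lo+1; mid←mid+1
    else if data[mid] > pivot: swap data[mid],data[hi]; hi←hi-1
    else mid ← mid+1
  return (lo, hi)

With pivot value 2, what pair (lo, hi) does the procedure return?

(8, 8)

lo=0 mid=0 hi=8
2=2: mid=1
-7<2: swap(0,1), lo=1 mid=2 ⇒ [-7,2,-8,-6,1,-4,-9,-1,0]
-8<2: swap(1,2), lo=2 mid=3 ⇒ [-7,-8,2,-6,1,-4,-9,-1,0]
-6<2: swap(2,3), lo=3 mid=4 ⇒ [-7,-8,-6,2,1,-4,-9,-1,0]
1<2: swap(3,4), lo=4 mid=5 ⇒ [-7,-8,-6,1,2,-4,-9,-1,0]
-4<2: swap(4,5), lo=5 mid=6 ⇒ [-7,-8,-6,1,-4,2,-9,-1,0]
-9<2: swap(5,6), lo=6 mid=7 ⇒ [-7,-8,-6,1,-4,-9,2,-1,0]
-1<2: swap(6,7), lo=7 mid=8 ⇒ [-7,-8,-6,1,-4,-9,-1,2,0]
0<2: swap(7,8), lo=8 mid=9 ⇒ [-7,-8,-6,1,-4,-9,-1,0,2]
done. lo=8 hi=8; data=[-7,-8,-6,1,-4,-9,-1,0,2]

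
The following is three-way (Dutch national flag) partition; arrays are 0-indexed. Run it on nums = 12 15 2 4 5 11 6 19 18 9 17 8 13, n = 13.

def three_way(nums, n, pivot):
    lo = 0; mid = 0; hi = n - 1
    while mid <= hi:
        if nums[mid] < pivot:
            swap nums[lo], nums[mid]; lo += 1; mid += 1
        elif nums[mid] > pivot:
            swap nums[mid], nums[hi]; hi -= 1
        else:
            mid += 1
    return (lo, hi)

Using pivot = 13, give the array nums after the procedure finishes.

12 2 4 5 11 6 8 9 13 17 18 19 15

pivot = 13; lo=0, mid=0, hi=12
nums[mid]=12<13: swap nums[0],nums[0]; lo=1,mid=1 → 12 15 2 4 5 11 6 19 18 9 17 8 13
nums[mid]=15>13: swap nums[1],nums[12]; hi=11 → 12 13 2 4 5 11 6 19 18 9 17 8 15
nums[mid]=13=13: mid=2
nums[mid]=2<13: swap nums[1],nums[2]; lo=2,mid=3 → 12 2 13 4 5 11 6 19 18 9 17 8 15
nums[mid]=4<13: swap nums[2],nums[3]; lo=3,mid=4 → 12 2 4 13 5 11 6 19 18 9 17 8 15
nums[mid]=5<13: swap nums[3],nums[4]; lo=4,mid=5 → 12 2 4 5 13 11 6 19 18 9 17 8 15
nums[mid]=11<13: swap nums[4],nums[5]; lo=5,mid=6 → 12 2 4 5 11 13 6 19 18 9 17 8 15
nums[mid]=6<13: swap nums[5],nums[6]; lo=6,mid=7 → 12 2 4 5 11 6 13 19 18 9 17 8 15
nums[mid]=19>13: swap nums[7],nums[11]; hi=10 → 12 2 4 5 11 6 13 8 18 9 17 19 15
nums[mid]=8<13: swap nums[6],nums[7]; lo=7,mid=8 → 12 2 4 5 11 6 8 13 18 9 17 19 15
nums[mid]=18>13: swap nums[8],nums[10]; hi=9 → 12 2 4 5 11 6 8 13 17 9 18 19 15
nums[mid]=17>13: swap nums[8],nums[9]; hi=8 → 12 2 4 5 11 6 8 13 9 17 18 19 15
nums[mid]=9<13: swap nums[7],nums[8]; lo=8,mid=9 → 12 2 4 5 11 6 8 9 13 17 18 19 15
end: lo=8, hi=8; nums = 12 2 4 5 11 6 8 9 13 17 18 19 15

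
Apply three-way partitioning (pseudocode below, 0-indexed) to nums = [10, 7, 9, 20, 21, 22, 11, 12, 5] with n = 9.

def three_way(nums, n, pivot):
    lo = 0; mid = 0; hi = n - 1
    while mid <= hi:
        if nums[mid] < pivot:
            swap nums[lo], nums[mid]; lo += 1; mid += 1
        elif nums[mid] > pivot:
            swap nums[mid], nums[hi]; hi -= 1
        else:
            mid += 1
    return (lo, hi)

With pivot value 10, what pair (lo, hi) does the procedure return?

lo=0 mid=0 hi=8
10=10: mid=1
7<10: swap(0,1), lo=1 mid=2 ⇒ [7, 10, 9, 20, 21, 22, 11, 12, 5]
9<10: swap(1,2), lo=2 mid=3 ⇒ [7, 9, 10, 20, 21, 22, 11, 12, 5]
20>10: swap(3,8), hi=7 ⇒ [7, 9, 10, 5, 21, 22, 11, 12, 20]
5<10: swap(2,3), lo=3 mid=4 ⇒ [7, 9, 5, 10, 21, 22, 11, 12, 20]
21>10: swap(4,7), hi=6 ⇒ [7, 9, 5, 10, 12, 22, 11, 21, 20]
12>10: swap(4,6), hi=5 ⇒ [7, 9, 5, 10, 11, 22, 12, 21, 20]
11>10: swap(4,5), hi=4 ⇒ [7, 9, 5, 10, 22, 11, 12, 21, 20]
22>10: swap(4,4), hi=3 ⇒ [7, 9, 5, 10, 22, 11, 12, 21, 20]
done. lo=3 hi=3; nums=[7, 9, 5, 10, 22, 11, 12, 21, 20]

(3, 3)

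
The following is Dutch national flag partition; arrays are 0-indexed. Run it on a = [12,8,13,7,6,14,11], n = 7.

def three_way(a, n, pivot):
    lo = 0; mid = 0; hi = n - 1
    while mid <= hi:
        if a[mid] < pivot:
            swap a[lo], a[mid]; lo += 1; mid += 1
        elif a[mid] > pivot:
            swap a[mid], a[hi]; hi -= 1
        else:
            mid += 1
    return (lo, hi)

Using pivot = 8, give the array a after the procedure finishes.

pivot = 8; lo=0, mid=0, hi=6
a[mid]=12>8: swap a[0],a[6]; hi=5 → [11,8,13,7,6,14,12]
a[mid]=11>8: swap a[0],a[5]; hi=4 → [14,8,13,7,6,11,12]
a[mid]=14>8: swap a[0],a[4]; hi=3 → [6,8,13,7,14,11,12]
a[mid]=6<8: swap a[0],a[0]; lo=1,mid=1 → [6,8,13,7,14,11,12]
a[mid]=8=8: mid=2
a[mid]=13>8: swap a[2],a[3]; hi=2 → [6,8,7,13,14,11,12]
a[mid]=7<8: swap a[1],a[2]; lo=2,mid=3 → [6,7,8,13,14,11,12]
end: lo=2, hi=2; a = [6,7,8,13,14,11,12]

[6,7,8,13,14,11,12]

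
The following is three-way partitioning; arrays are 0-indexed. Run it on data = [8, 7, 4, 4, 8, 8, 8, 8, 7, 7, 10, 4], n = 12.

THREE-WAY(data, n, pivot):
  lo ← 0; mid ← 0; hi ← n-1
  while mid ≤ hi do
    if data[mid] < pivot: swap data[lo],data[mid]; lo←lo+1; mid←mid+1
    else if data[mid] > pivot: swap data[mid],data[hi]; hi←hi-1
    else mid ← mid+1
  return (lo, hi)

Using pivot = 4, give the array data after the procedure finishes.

lo=0 mid=0 hi=11
8>4: swap(0,11), hi=10 ⇒ [4, 7, 4, 4, 8, 8, 8, 8, 7, 7, 10, 8]
4=4: mid=1
7>4: swap(1,10), hi=9 ⇒ [4, 10, 4, 4, 8, 8, 8, 8, 7, 7, 7, 8]
10>4: swap(1,9), hi=8 ⇒ [4, 7, 4, 4, 8, 8, 8, 8, 7, 10, 7, 8]
7>4: swap(1,8), hi=7 ⇒ [4, 7, 4, 4, 8, 8, 8, 8, 7, 10, 7, 8]
7>4: swap(1,7), hi=6 ⇒ [4, 8, 4, 4, 8, 8, 8, 7, 7, 10, 7, 8]
8>4: swap(1,6), hi=5 ⇒ [4, 8, 4, 4, 8, 8, 8, 7, 7, 10, 7, 8]
8>4: swap(1,5), hi=4 ⇒ [4, 8, 4, 4, 8, 8, 8, 7, 7, 10, 7, 8]
8>4: swap(1,4), hi=3 ⇒ [4, 8, 4, 4, 8, 8, 8, 7, 7, 10, 7, 8]
8>4: swap(1,3), hi=2 ⇒ [4, 4, 4, 8, 8, 8, 8, 7, 7, 10, 7, 8]
4=4: mid=2
4=4: mid=3
done. lo=0 hi=2; data=[4, 4, 4, 8, 8, 8, 8, 7, 7, 10, 7, 8]

[4, 4, 4, 8, 8, 8, 8, 7, 7, 10, 7, 8]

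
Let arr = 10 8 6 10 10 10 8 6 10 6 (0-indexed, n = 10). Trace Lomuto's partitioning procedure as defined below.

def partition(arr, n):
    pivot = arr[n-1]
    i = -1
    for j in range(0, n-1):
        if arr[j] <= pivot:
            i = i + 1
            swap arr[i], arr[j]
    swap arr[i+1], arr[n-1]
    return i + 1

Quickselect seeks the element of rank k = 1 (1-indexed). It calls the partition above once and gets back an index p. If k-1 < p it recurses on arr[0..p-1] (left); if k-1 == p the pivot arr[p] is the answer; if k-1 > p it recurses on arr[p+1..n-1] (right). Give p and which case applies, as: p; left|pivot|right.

pivot=6, i=-1
j=0: 10>6, skip
j=1: 8>6, skip
j=2: 6≤6, i=0, swap(0,2) ⇒ 6 8 10 10 10 10 8 6 10 6
j=3: 10>6, skip
j=4: 10>6, skip
j=5: 10>6, skip
j=6: 8>6, skip
j=7: 6≤6, i=1, swap(1,7) ⇒ 6 6 10 10 10 10 8 8 10 6
j=8: 10>6, skip
swap(2,9) ⇒ 6 6 6 10 10 10 8 8 10 10; return 2
p = 2; k-1 = 0 < 2 ⇒ left

2; left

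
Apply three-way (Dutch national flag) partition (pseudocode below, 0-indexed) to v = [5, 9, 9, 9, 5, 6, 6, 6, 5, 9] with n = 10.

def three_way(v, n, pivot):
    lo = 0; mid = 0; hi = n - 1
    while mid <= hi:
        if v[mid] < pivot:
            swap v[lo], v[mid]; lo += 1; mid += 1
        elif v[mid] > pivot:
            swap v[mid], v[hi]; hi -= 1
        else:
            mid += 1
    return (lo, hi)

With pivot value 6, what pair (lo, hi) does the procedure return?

pivot = 6; lo=0, mid=0, hi=9
v[mid]=5<6: swap v[0],v[0]; lo=1,mid=1 → [5, 9, 9, 9, 5, 6, 6, 6, 5, 9]
v[mid]=9>6: swap v[1],v[9]; hi=8 → [5, 9, 9, 9, 5, 6, 6, 6, 5, 9]
v[mid]=9>6: swap v[1],v[8]; hi=7 → [5, 5, 9, 9, 5, 6, 6, 6, 9, 9]
v[mid]=5<6: swap v[1],v[1]; lo=2,mid=2 → [5, 5, 9, 9, 5, 6, 6, 6, 9, 9]
v[mid]=9>6: swap v[2],v[7]; hi=6 → [5, 5, 6, 9, 5, 6, 6, 9, 9, 9]
v[mid]=6=6: mid=3
v[mid]=9>6: swap v[3],v[6]; hi=5 → [5, 5, 6, 6, 5, 6, 9, 9, 9, 9]
v[mid]=6=6: mid=4
v[mid]=5<6: swap v[2],v[4]; lo=3,mid=5 → [5, 5, 5, 6, 6, 6, 9, 9, 9, 9]
v[mid]=6=6: mid=6
end: lo=3, hi=5; v = [5, 5, 5, 6, 6, 6, 9, 9, 9, 9]

(3, 5)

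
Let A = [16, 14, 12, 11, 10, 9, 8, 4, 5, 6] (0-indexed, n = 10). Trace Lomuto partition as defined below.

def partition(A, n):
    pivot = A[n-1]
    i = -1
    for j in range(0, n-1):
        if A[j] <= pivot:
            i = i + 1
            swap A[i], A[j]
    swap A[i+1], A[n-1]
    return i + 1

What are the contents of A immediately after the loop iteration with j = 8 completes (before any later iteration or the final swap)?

[4, 5, 12, 11, 10, 9, 8, 16, 14, 6]

pivot=6, i=-1
j=0: 16>6, skip
j=1: 14>6, skip
j=2: 12>6, skip
j=3: 11>6, skip
j=4: 10>6, skip
j=5: 9>6, skip
j=6: 8>6, skip
j=7: 4≤6, i=0, swap(0,7) ⇒ [4, 14, 12, 11, 10, 9, 8, 16, 5, 6]
j=8: 5≤6, i=1, swap(1,8) ⇒ [4, 5, 12, 11, 10, 9, 8, 16, 14, 6]
(after j=8) A = [4, 5, 12, 11, 10, 9, 8, 16, 14, 6]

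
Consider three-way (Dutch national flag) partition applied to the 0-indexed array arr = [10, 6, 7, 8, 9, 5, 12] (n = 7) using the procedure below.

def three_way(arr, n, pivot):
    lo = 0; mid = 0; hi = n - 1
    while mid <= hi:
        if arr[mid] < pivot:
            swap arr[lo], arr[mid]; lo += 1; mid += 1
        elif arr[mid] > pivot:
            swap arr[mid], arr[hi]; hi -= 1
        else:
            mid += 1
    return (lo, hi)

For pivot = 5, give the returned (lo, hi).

(0, 0)

pivot = 5; lo=0, mid=0, hi=6
arr[mid]=10>5: swap arr[0],arr[6]; hi=5 → [12, 6, 7, 8, 9, 5, 10]
arr[mid]=12>5: swap arr[0],arr[5]; hi=4 → [5, 6, 7, 8, 9, 12, 10]
arr[mid]=5=5: mid=1
arr[mid]=6>5: swap arr[1],arr[4]; hi=3 → [5, 9, 7, 8, 6, 12, 10]
arr[mid]=9>5: swap arr[1],arr[3]; hi=2 → [5, 8, 7, 9, 6, 12, 10]
arr[mid]=8>5: swap arr[1],arr[2]; hi=1 → [5, 7, 8, 9, 6, 12, 10]
arr[mid]=7>5: swap arr[1],arr[1]; hi=0 → [5, 7, 8, 9, 6, 12, 10]
end: lo=0, hi=0; arr = [5, 7, 8, 9, 6, 12, 10]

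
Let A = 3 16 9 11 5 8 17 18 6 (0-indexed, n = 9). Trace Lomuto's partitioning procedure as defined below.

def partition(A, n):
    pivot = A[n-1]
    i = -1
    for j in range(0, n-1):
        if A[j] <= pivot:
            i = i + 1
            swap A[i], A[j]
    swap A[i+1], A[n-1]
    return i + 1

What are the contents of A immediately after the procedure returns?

pivot = A[8] = 6; i = -1
j=0: A[0]=3 ≤ 6 → i=0, swap A[0],A[0] (no change) → 3 16 9 11 5 8 17 18 6
j=1: A[1]=16 > 6 → no swap
j=2: A[2]=9 > 6 → no swap
j=3: A[3]=11 > 6 → no swap
j=4: A[4]=5 ≤ 6 → i=1, swap A[1],A[4] → 3 5 9 11 16 8 17 18 6
j=5: A[5]=8 > 6 → no swap
j=6: A[6]=17 > 6 → no swap
j=7: A[7]=18 > 6 → no swap
final swap A[2],A[8] → 3 5 6 11 16 8 17 18 9; return 2

3 5 6 11 16 8 17 18 9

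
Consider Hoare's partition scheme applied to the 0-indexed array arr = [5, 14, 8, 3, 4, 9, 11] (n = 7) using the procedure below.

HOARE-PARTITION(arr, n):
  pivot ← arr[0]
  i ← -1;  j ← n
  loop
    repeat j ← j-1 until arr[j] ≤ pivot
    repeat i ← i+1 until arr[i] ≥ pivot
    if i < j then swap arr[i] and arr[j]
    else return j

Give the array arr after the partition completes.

[4, 3, 8, 14, 5, 9, 11]

pivot=5
j stops at 4 (4), i stops at 0 (5); swap ⇒ [4, 14, 8, 3, 5, 9, 11]
j stops at 3 (3), i stops at 1 (14); swap ⇒ [4, 3, 8, 14, 5, 9, 11]
j stops at 1, i stops at 2; i≥j ⇒ return 1. arr=[4, 3, 8, 14, 5, 9, 11]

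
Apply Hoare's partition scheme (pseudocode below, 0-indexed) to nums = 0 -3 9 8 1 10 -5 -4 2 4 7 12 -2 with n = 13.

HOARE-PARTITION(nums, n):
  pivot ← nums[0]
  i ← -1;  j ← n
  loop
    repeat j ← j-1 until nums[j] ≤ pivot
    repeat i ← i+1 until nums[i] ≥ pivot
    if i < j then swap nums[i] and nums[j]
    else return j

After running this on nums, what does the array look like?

-2 -3 -4 -5 1 10 8 9 2 4 7 12 0

pivot=0
j stops at 12 (-2), i stops at 0 (0); swap ⇒ -2 -3 9 8 1 10 -5 -4 2 4 7 12 0
j stops at 7 (-4), i stops at 2 (9); swap ⇒ -2 -3 -4 8 1 10 -5 9 2 4 7 12 0
j stops at 6 (-5), i stops at 3 (8); swap ⇒ -2 -3 -4 -5 1 10 8 9 2 4 7 12 0
j stops at 3, i stops at 4; i≥j ⇒ return 3. nums=-2 -3 -4 -5 1 10 8 9 2 4 7 12 0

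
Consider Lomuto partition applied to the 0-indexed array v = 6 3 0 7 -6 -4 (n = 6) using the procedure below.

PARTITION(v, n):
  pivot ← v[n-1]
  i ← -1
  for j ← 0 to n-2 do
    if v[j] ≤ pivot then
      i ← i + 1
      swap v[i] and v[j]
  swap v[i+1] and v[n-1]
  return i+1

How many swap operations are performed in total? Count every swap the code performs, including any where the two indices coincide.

pivot = v[5] = -4; i = -1
j=0: v[0]=6 > -4 → no swap
j=1: v[1]=3 > -4 → no swap
j=2: v[2]=0 > -4 → no swap
j=3: v[3]=7 > -4 → no swap
j=4: v[4]=-6 ≤ -4 → i=0, swap v[0],v[4] → -6 3 0 7 6 -4
final swap v[1],v[5] → -6 -4 0 7 6 3; return 1

2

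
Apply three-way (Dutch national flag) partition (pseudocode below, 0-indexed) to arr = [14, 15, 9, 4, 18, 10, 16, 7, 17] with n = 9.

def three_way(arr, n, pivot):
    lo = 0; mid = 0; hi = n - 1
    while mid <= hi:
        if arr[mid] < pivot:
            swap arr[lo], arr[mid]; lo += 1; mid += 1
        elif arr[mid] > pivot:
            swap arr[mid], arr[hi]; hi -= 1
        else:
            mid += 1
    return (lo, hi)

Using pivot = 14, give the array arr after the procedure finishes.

[7, 9, 4, 10, 14, 16, 18, 17, 15]

lo=0 mid=0 hi=8
14=14: mid=1
15>14: swap(1,8), hi=7 ⇒ [14, 17, 9, 4, 18, 10, 16, 7, 15]
17>14: swap(1,7), hi=6 ⇒ [14, 7, 9, 4, 18, 10, 16, 17, 15]
7<14: swap(0,1), lo=1 mid=2 ⇒ [7, 14, 9, 4, 18, 10, 16, 17, 15]
9<14: swap(1,2), lo=2 mid=3 ⇒ [7, 9, 14, 4, 18, 10, 16, 17, 15]
4<14: swap(2,3), lo=3 mid=4 ⇒ [7, 9, 4, 14, 18, 10, 16, 17, 15]
18>14: swap(4,6), hi=5 ⇒ [7, 9, 4, 14, 16, 10, 18, 17, 15]
16>14: swap(4,5), hi=4 ⇒ [7, 9, 4, 14, 10, 16, 18, 17, 15]
10<14: swap(3,4), lo=4 mid=5 ⇒ [7, 9, 4, 10, 14, 16, 18, 17, 15]
done. lo=4 hi=4; arr=[7, 9, 4, 10, 14, 16, 18, 17, 15]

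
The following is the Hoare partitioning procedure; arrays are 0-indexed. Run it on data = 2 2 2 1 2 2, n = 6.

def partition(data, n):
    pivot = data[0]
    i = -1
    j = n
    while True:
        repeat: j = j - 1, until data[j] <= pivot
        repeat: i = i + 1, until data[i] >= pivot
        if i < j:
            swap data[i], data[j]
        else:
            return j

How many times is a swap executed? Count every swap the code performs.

pivot=2
j stops at 5 (2), i stops at 0 (2); swap ⇒ 2 2 2 1 2 2
j stops at 4 (2), i stops at 1 (2); swap ⇒ 2 2 2 1 2 2
j stops at 3 (1), i stops at 2 (2); swap ⇒ 2 2 1 2 2 2
j stops at 2, i stops at 3; i≥j ⇒ return 2. data=2 2 1 2 2 2

3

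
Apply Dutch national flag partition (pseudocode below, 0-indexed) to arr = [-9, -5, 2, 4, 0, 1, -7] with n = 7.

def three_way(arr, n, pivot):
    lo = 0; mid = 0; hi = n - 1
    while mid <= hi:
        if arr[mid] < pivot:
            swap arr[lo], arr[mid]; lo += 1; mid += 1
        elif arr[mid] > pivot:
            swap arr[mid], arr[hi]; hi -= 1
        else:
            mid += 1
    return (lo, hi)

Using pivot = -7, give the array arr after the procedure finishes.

[-9, -7, 4, 0, 1, 2, -5]

lo=0 mid=0 hi=6
-9<-7: swap(0,0), lo=1 mid=1 ⇒ [-9, -5, 2, 4, 0, 1, -7]
-5>-7: swap(1,6), hi=5 ⇒ [-9, -7, 2, 4, 0, 1, -5]
-7=-7: mid=2
2>-7: swap(2,5), hi=4 ⇒ [-9, -7, 1, 4, 0, 2, -5]
1>-7: swap(2,4), hi=3 ⇒ [-9, -7, 0, 4, 1, 2, -5]
0>-7: swap(2,3), hi=2 ⇒ [-9, -7, 4, 0, 1, 2, -5]
4>-7: swap(2,2), hi=1 ⇒ [-9, -7, 4, 0, 1, 2, -5]
done. lo=1 hi=1; arr=[-9, -7, 4, 0, 1, 2, -5]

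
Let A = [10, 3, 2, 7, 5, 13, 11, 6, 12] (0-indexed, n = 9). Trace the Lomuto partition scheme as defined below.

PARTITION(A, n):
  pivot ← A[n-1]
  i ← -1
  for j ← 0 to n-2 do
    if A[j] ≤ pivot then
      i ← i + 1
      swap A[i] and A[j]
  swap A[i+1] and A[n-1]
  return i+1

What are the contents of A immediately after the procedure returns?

[10, 3, 2, 7, 5, 11, 6, 12, 13]

pivot=12, i=-1
j=0: 10≤12, i=0, swap(0,0) ⇒ [10, 3, 2, 7, 5, 13, 11, 6, 12]
j=1: 3≤12, i=1, swap(1,1) ⇒ [10, 3, 2, 7, 5, 13, 11, 6, 12]
j=2: 2≤12, i=2, swap(2,2) ⇒ [10, 3, 2, 7, 5, 13, 11, 6, 12]
j=3: 7≤12, i=3, swap(3,3) ⇒ [10, 3, 2, 7, 5, 13, 11, 6, 12]
j=4: 5≤12, i=4, swap(4,4) ⇒ [10, 3, 2, 7, 5, 13, 11, 6, 12]
j=5: 13>12, skip
j=6: 11≤12, i=5, swap(5,6) ⇒ [10, 3, 2, 7, 5, 11, 13, 6, 12]
j=7: 6≤12, i=6, swap(6,7) ⇒ [10, 3, 2, 7, 5, 11, 6, 13, 12]
swap(7,8) ⇒ [10, 3, 2, 7, 5, 11, 6, 12, 13]; return 7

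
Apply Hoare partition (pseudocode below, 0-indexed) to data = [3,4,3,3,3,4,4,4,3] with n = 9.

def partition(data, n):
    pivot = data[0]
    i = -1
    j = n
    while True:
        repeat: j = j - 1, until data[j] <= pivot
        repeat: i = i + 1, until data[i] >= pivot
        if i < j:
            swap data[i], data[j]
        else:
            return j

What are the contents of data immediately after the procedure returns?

pivot = data[0] = 3; i = -1, j = 9
j→8 (data[8]=3≤3), i→0 (data[0]=3≥3); i<j, swap → [3,4,3,3,3,4,4,4,3]
j→4 (data[4]=3≤3), i→1 (data[1]=4≥3); i<j, swap → [3,3,3,3,4,4,4,4,3]
j→3 (data[3]=3≤3), i→2 (data[2]=3≥3); i<j, swap → [3,3,3,3,4,4,4,4,3]
j→2, i→3; i≥j, return j=2. data = [3,3,3,3,4,4,4,4,3]

[3,3,3,3,4,4,4,4,3]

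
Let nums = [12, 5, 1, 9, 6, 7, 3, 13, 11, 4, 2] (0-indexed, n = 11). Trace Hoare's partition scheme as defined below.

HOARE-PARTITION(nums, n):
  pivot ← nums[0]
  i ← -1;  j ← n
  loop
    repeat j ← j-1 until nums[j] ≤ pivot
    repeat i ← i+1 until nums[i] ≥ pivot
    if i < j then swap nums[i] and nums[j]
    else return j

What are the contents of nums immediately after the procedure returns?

[2, 5, 1, 9, 6, 7, 3, 4, 11, 13, 12]

pivot=12
j stops at 10 (2), i stops at 0 (12); swap ⇒ [2, 5, 1, 9, 6, 7, 3, 13, 11, 4, 12]
j stops at 9 (4), i stops at 7 (13); swap ⇒ [2, 5, 1, 9, 6, 7, 3, 4, 11, 13, 12]
j stops at 8, i stops at 9; i≥j ⇒ return 8. nums=[2, 5, 1, 9, 6, 7, 3, 4, 11, 13, 12]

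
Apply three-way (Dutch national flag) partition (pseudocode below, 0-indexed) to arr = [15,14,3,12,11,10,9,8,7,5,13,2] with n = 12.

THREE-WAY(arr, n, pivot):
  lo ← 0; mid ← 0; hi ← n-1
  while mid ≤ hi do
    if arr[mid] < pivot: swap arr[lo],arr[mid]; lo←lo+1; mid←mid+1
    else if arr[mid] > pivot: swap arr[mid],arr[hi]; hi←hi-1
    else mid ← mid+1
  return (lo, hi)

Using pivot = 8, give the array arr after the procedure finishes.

pivot = 8; lo=0, mid=0, hi=11
arr[mid]=15>8: swap arr[0],arr[11]; hi=10 → [2,14,3,12,11,10,9,8,7,5,13,15]
arr[mid]=2<8: swap arr[0],arr[0]; lo=1,mid=1 → [2,14,3,12,11,10,9,8,7,5,13,15]
arr[mid]=14>8: swap arr[1],arr[10]; hi=9 → [2,13,3,12,11,10,9,8,7,5,14,15]
arr[mid]=13>8: swap arr[1],arr[9]; hi=8 → [2,5,3,12,11,10,9,8,7,13,14,15]
arr[mid]=5<8: swap arr[1],arr[1]; lo=2,mid=2 → [2,5,3,12,11,10,9,8,7,13,14,15]
arr[mid]=3<8: swap arr[2],arr[2]; lo=3,mid=3 → [2,5,3,12,11,10,9,8,7,13,14,15]
arr[mid]=12>8: swap arr[3],arr[8]; hi=7 → [2,5,3,7,11,10,9,8,12,13,14,15]
arr[mid]=7<8: swap arr[3],arr[3]; lo=4,mid=4 → [2,5,3,7,11,10,9,8,12,13,14,15]
arr[mid]=11>8: swap arr[4],arr[7]; hi=6 → [2,5,3,7,8,10,9,11,12,13,14,15]
arr[mid]=8=8: mid=5
arr[mid]=10>8: swap arr[5],arr[6]; hi=5 → [2,5,3,7,8,9,10,11,12,13,14,15]
arr[mid]=9>8: swap arr[5],arr[5]; hi=4 → [2,5,3,7,8,9,10,11,12,13,14,15]
end: lo=4, hi=4; arr = [2,5,3,7,8,9,10,11,12,13,14,15]

[2,5,3,7,8,9,10,11,12,13,14,15]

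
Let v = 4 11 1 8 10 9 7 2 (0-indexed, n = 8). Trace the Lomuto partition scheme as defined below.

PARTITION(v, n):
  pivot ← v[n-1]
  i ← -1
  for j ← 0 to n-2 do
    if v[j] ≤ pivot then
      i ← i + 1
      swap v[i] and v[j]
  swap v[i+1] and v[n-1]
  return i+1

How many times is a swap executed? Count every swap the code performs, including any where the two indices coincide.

pivot=2, i=-1
j=0: 4>2, skip
j=1: 11>2, skip
j=2: 1≤2, i=0, swap(0,2) ⇒ 1 11 4 8 10 9 7 2
j=3: 8>2, skip
j=4: 10>2, skip
j=5: 9>2, skip
j=6: 7>2, skip
swap(1,7) ⇒ 1 2 4 8 10 9 7 11; return 1

2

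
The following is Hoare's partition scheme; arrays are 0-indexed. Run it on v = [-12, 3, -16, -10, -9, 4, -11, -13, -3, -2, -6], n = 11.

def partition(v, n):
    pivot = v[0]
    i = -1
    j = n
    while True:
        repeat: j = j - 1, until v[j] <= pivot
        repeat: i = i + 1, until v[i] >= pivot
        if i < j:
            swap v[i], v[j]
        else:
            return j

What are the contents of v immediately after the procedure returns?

[-13, -16, 3, -10, -9, 4, -11, -12, -3, -2, -6]

pivot = v[0] = -12; i = -1, j = 11
j→7 (v[7]=-13≤-12), i→0 (v[0]=-12≥-12); i<j, swap → [-13, 3, -16, -10, -9, 4, -11, -12, -3, -2, -6]
j→2 (v[2]=-16≤-12), i→1 (v[1]=3≥-12); i<j, swap → [-13, -16, 3, -10, -9, 4, -11, -12, -3, -2, -6]
j→1, i→2; i≥j, return j=1. v = [-13, -16, 3, -10, -9, 4, -11, -12, -3, -2, -6]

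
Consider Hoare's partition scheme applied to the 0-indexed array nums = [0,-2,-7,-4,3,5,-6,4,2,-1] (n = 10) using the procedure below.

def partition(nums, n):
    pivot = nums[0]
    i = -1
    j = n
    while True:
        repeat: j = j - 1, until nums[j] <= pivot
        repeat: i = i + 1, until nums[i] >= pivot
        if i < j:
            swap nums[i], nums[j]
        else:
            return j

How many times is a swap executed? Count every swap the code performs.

2

pivot=0
j stops at 9 (-1), i stops at 0 (0); swap ⇒ [-1,-2,-7,-4,3,5,-6,4,2,0]
j stops at 6 (-6), i stops at 4 (3); swap ⇒ [-1,-2,-7,-4,-6,5,3,4,2,0]
j stops at 4, i stops at 5; i≥j ⇒ return 4. nums=[-1,-2,-7,-4,-6,5,3,4,2,0]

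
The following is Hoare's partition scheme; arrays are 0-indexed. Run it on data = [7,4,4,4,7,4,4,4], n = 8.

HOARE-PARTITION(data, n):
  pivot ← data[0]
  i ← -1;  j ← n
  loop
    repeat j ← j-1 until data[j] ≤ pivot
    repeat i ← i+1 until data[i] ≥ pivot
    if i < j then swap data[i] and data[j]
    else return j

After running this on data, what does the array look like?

[4,4,4,4,4,4,7,7]

pivot = data[0] = 7; i = -1, j = 8
j→7 (data[7]=4≤7), i→0 (data[0]=7≥7); i<j, swap → [4,4,4,4,7,4,4,7]
j→6 (data[6]=4≤7), i→4 (data[4]=7≥7); i<j, swap → [4,4,4,4,4,4,7,7]
j→5, i→6; i≥j, return j=5. data = [4,4,4,4,4,4,7,7]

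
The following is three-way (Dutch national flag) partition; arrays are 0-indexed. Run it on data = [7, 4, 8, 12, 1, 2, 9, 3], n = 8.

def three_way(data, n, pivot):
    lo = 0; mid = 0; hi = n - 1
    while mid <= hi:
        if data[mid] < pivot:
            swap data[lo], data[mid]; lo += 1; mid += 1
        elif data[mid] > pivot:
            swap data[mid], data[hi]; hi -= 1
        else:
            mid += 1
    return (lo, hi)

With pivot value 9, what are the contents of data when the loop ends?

[7, 4, 8, 3, 1, 2, 9, 12]

lo=0 mid=0 hi=7
7<9: swap(0,0), lo=1 mid=1 ⇒ [7, 4, 8, 12, 1, 2, 9, 3]
4<9: swap(1,1), lo=2 mid=2 ⇒ [7, 4, 8, 12, 1, 2, 9, 3]
8<9: swap(2,2), lo=3 mid=3 ⇒ [7, 4, 8, 12, 1, 2, 9, 3]
12>9: swap(3,7), hi=6 ⇒ [7, 4, 8, 3, 1, 2, 9, 12]
3<9: swap(3,3), lo=4 mid=4 ⇒ [7, 4, 8, 3, 1, 2, 9, 12]
1<9: swap(4,4), lo=5 mid=5 ⇒ [7, 4, 8, 3, 1, 2, 9, 12]
2<9: swap(5,5), lo=6 mid=6 ⇒ [7, 4, 8, 3, 1, 2, 9, 12]
9=9: mid=7
done. lo=6 hi=6; data=[7, 4, 8, 3, 1, 2, 9, 12]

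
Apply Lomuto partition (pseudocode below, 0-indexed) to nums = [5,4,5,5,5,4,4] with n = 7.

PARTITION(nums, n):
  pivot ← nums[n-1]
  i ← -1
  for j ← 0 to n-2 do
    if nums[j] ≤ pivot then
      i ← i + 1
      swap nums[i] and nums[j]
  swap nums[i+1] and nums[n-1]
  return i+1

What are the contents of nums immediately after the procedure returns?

[4,4,4,5,5,5,5]

pivot = nums[6] = 4; i = -1
j=0: nums[0]=5 > 4 → no swap
j=1: nums[1]=4 ≤ 4 → i=0, swap nums[0],nums[1] → [4,5,5,5,5,4,4]
j=2: nums[2]=5 > 4 → no swap
j=3: nums[3]=5 > 4 → no swap
j=4: nums[4]=5 > 4 → no swap
j=5: nums[5]=4 ≤ 4 → i=1, swap nums[1],nums[5] → [4,4,5,5,5,5,4]
final swap nums[2],nums[6] → [4,4,4,5,5,5,5]; return 2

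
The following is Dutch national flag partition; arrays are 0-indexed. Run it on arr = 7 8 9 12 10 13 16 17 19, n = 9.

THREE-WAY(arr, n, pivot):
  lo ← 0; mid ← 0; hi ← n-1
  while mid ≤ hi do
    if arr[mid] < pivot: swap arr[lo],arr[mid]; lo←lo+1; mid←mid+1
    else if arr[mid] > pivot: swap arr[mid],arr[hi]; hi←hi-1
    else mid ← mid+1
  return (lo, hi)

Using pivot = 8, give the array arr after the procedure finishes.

pivot = 8; lo=0, mid=0, hi=8
arr[mid]=7<8: swap arr[0],arr[0]; lo=1,mid=1 → 7 8 9 12 10 13 16 17 19
arr[mid]=8=8: mid=2
arr[mid]=9>8: swap arr[2],arr[8]; hi=7 → 7 8 19 12 10 13 16 17 9
arr[mid]=19>8: swap arr[2],arr[7]; hi=6 → 7 8 17 12 10 13 16 19 9
arr[mid]=17>8: swap arr[2],arr[6]; hi=5 → 7 8 16 12 10 13 17 19 9
arr[mid]=16>8: swap arr[2],arr[5]; hi=4 → 7 8 13 12 10 16 17 19 9
arr[mid]=13>8: swap arr[2],arr[4]; hi=3 → 7 8 10 12 13 16 17 19 9
arr[mid]=10>8: swap arr[2],arr[3]; hi=2 → 7 8 12 10 13 16 17 19 9
arr[mid]=12>8: swap arr[2],arr[2]; hi=1 → 7 8 12 10 13 16 17 19 9
end: lo=1, hi=1; arr = 7 8 12 10 13 16 17 19 9

7 8 12 10 13 16 17 19 9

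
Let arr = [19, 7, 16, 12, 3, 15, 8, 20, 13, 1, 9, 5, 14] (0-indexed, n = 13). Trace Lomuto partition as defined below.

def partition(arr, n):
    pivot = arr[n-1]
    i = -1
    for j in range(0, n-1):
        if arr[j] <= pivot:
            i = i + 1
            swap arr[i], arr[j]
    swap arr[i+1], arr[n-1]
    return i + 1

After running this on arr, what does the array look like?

[7, 12, 3, 8, 13, 1, 9, 5, 14, 15, 19, 20, 16]

pivot=14, i=-1
j=0: 19>14, skip
j=1: 7≤14, i=0, swap(0,1) ⇒ [7, 19, 16, 12, 3, 15, 8, 20, 13, 1, 9, 5, 14]
j=2: 16>14, skip
j=3: 12≤14, i=1, swap(1,3) ⇒ [7, 12, 16, 19, 3, 15, 8, 20, 13, 1, 9, 5, 14]
j=4: 3≤14, i=2, swap(2,4) ⇒ [7, 12, 3, 19, 16, 15, 8, 20, 13, 1, 9, 5, 14]
j=5: 15>14, skip
j=6: 8≤14, i=3, swap(3,6) ⇒ [7, 12, 3, 8, 16, 15, 19, 20, 13, 1, 9, 5, 14]
j=7: 20>14, skip
j=8: 13≤14, i=4, swap(4,8) ⇒ [7, 12, 3, 8, 13, 15, 19, 20, 16, 1, 9, 5, 14]
j=9: 1≤14, i=5, swap(5,9) ⇒ [7, 12, 3, 8, 13, 1, 19, 20, 16, 15, 9, 5, 14]
j=10: 9≤14, i=6, swap(6,10) ⇒ [7, 12, 3, 8, 13, 1, 9, 20, 16, 15, 19, 5, 14]
j=11: 5≤14, i=7, swap(7,11) ⇒ [7, 12, 3, 8, 13, 1, 9, 5, 16, 15, 19, 20, 14]
swap(8,12) ⇒ [7, 12, 3, 8, 13, 1, 9, 5, 14, 15, 19, 20, 16]; return 8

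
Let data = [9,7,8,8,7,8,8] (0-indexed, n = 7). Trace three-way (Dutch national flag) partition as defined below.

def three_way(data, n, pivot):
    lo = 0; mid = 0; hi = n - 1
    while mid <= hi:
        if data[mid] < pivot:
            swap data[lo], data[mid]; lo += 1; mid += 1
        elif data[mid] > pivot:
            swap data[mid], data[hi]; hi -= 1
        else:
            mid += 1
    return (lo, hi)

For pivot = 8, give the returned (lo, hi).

(2, 5)

pivot = 8; lo=0, mid=0, hi=6
data[mid]=9>8: swap data[0],data[6]; hi=5 → [8,7,8,8,7,8,9]
data[mid]=8=8: mid=1
data[mid]=7<8: swap data[0],data[1]; lo=1,mid=2 → [7,8,8,8,7,8,9]
data[mid]=8=8: mid=3
data[mid]=8=8: mid=4
data[mid]=7<8: swap data[1],data[4]; lo=2,mid=5 → [7,7,8,8,8,8,9]
data[mid]=8=8: mid=6
end: lo=2, hi=5; data = [7,7,8,8,8,8,9]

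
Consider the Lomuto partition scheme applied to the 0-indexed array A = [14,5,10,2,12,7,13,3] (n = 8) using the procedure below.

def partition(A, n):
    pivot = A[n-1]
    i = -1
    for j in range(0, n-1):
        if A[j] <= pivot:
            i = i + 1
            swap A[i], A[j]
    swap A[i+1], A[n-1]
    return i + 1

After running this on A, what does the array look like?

[2,3,10,14,12,7,13,5]

pivot=3, i=-1
j=0: 14>3, skip
j=1: 5>3, skip
j=2: 10>3, skip
j=3: 2≤3, i=0, swap(0,3) ⇒ [2,5,10,14,12,7,13,3]
j=4: 12>3, skip
j=5: 7>3, skip
j=6: 13>3, skip
swap(1,7) ⇒ [2,3,10,14,12,7,13,5]; return 1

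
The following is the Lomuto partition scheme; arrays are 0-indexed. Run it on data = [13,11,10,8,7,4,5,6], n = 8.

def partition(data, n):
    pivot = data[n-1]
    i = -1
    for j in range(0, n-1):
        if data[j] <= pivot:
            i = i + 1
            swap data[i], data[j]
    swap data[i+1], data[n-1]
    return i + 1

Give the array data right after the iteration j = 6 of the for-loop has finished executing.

[4,5,10,8,7,13,11,6]

pivot=6, i=-1
j=0: 13>6, skip
j=1: 11>6, skip
j=2: 10>6, skip
j=3: 8>6, skip
j=4: 7>6, skip
j=5: 4≤6, i=0, swap(0,5) ⇒ [4,11,10,8,7,13,5,6]
j=6: 5≤6, i=1, swap(1,6) ⇒ [4,5,10,8,7,13,11,6]
(after j=6) data = [4,5,10,8,7,13,11,6]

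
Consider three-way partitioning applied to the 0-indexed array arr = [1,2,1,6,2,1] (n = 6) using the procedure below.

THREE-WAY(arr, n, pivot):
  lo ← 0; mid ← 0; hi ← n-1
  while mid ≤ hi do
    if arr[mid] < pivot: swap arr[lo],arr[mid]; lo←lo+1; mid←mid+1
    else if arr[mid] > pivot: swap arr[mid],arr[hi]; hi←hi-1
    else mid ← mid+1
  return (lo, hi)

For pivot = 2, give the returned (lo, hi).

lo=0 mid=0 hi=5
1<2: swap(0,0), lo=1 mid=1 ⇒ [1,2,1,6,2,1]
2=2: mid=2
1<2: swap(1,2), lo=2 mid=3 ⇒ [1,1,2,6,2,1]
6>2: swap(3,5), hi=4 ⇒ [1,1,2,1,2,6]
1<2: swap(2,3), lo=3 mid=4 ⇒ [1,1,1,2,2,6]
2=2: mid=5
done. lo=3 hi=4; arr=[1,1,1,2,2,6]

(3, 4)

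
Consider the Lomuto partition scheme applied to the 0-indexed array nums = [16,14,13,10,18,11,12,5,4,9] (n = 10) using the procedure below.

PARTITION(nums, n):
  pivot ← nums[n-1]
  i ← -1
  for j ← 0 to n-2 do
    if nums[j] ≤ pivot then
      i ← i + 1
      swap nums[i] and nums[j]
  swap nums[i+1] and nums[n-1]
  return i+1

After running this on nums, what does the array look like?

pivot = nums[9] = 9; i = -1
j=0: nums[0]=16 > 9 → no swap
j=1: nums[1]=14 > 9 → no swap
j=2: nums[2]=13 > 9 → no swap
j=3: nums[3]=10 > 9 → no swap
j=4: nums[4]=18 > 9 → no swap
j=5: nums[5]=11 > 9 → no swap
j=6: nums[6]=12 > 9 → no swap
j=7: nums[7]=5 ≤ 9 → i=0, swap nums[0],nums[7] → [5,14,13,10,18,11,12,16,4,9]
j=8: nums[8]=4 ≤ 9 → i=1, swap nums[1],nums[8] → [5,4,13,10,18,11,12,16,14,9]
final swap nums[2],nums[9] → [5,4,9,10,18,11,12,16,14,13]; return 2

[5,4,9,10,18,11,12,16,14,13]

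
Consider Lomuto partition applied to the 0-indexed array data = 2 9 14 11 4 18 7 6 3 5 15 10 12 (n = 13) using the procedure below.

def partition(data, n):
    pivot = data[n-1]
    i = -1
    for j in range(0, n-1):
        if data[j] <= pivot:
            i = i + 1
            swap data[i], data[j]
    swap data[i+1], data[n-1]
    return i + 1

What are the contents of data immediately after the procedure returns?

pivot = data[12] = 12; i = -1
j=0: data[0]=2 ≤ 12 → i=0, swap data[0],data[0] (no change) → 2 9 14 11 4 18 7 6 3 5 15 10 12
j=1: data[1]=9 ≤ 12 → i=1, swap data[1],data[1] (no change) → 2 9 14 11 4 18 7 6 3 5 15 10 12
j=2: data[2]=14 > 12 → no swap
j=3: data[3]=11 ≤ 12 → i=2, swap data[2],data[3] → 2 9 11 14 4 18 7 6 3 5 15 10 12
j=4: data[4]=4 ≤ 12 → i=3, swap data[3],data[4] → 2 9 11 4 14 18 7 6 3 5 15 10 12
j=5: data[5]=18 > 12 → no swap
j=6: data[6]=7 ≤ 12 → i=4, swap data[4],data[6] → 2 9 11 4 7 18 14 6 3 5 15 10 12
j=7: data[7]=6 ≤ 12 → i=5, swap data[5],data[7] → 2 9 11 4 7 6 14 18 3 5 15 10 12
j=8: data[8]=3 ≤ 12 → i=6, swap data[6],data[8] → 2 9 11 4 7 6 3 18 14 5 15 10 12
j=9: data[9]=5 ≤ 12 → i=7, swap data[7],data[9] → 2 9 11 4 7 6 3 5 14 18 15 10 12
j=10: data[10]=15 > 12 → no swap
j=11: data[11]=10 ≤ 12 → i=8, swap data[8],data[11] → 2 9 11 4 7 6 3 5 10 18 15 14 12
final swap data[9],data[12] → 2 9 11 4 7 6 3 5 10 12 15 14 18; return 9

2 9 11 4 7 6 3 5 10 12 15 14 18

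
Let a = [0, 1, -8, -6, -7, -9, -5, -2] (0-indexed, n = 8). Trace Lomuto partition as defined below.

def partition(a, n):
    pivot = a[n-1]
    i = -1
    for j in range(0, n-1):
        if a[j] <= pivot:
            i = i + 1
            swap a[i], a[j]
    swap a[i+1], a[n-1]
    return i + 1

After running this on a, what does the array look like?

[-8, -6, -7, -9, -5, -2, 0, 1]

pivot = a[7] = -2; i = -1
j=0: a[0]=0 > -2 → no swap
j=1: a[1]=1 > -2 → no swap
j=2: a[2]=-8 ≤ -2 → i=0, swap a[0],a[2] → [-8, 1, 0, -6, -7, -9, -5, -2]
j=3: a[3]=-6 ≤ -2 → i=1, swap a[1],a[3] → [-8, -6, 0, 1, -7, -9, -5, -2]
j=4: a[4]=-7 ≤ -2 → i=2, swap a[2],a[4] → [-8, -6, -7, 1, 0, -9, -5, -2]
j=5: a[5]=-9 ≤ -2 → i=3, swap a[3],a[5] → [-8, -6, -7, -9, 0, 1, -5, -2]
j=6: a[6]=-5 ≤ -2 → i=4, swap a[4],a[6] → [-8, -6, -7, -9, -5, 1, 0, -2]
final swap a[5],a[7] → [-8, -6, -7, -9, -5, -2, 0, 1]; return 5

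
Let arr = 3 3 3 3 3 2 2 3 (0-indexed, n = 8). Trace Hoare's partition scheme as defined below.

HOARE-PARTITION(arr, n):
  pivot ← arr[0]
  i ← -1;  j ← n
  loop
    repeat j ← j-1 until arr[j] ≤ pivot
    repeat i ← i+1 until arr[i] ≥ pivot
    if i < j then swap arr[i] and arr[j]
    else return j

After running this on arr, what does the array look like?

pivot = arr[0] = 3; i = -1, j = 8
j→7 (arr[7]=3≤3), i→0 (arr[0]=3≥3); i<j, swap → 3 3 3 3 3 2 2 3
j→6 (arr[6]=2≤3), i→1 (arr[1]=3≥3); i<j, swap → 3 2 3 3 3 2 3 3
j→5 (arr[5]=2≤3), i→2 (arr[2]=3≥3); i<j, swap → 3 2 2 3 3 3 3 3
j→4 (arr[4]=3≤3), i→3 (arr[3]=3≥3); i<j, swap → 3 2 2 3 3 3 3 3
j→3, i→4; i≥j, return j=3. arr = 3 2 2 3 3 3 3 3

3 2 2 3 3 3 3 3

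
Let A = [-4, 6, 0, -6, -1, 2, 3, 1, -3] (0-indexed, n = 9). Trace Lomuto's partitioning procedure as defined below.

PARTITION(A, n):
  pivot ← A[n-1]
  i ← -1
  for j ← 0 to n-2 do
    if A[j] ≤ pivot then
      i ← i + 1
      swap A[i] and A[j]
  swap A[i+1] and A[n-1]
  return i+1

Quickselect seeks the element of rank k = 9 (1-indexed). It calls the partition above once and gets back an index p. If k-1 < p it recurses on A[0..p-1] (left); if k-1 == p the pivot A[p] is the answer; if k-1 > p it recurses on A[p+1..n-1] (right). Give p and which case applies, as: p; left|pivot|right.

pivot=-3, i=-1
j=0: -4≤-3, i=0, swap(0,0) ⇒ [-4, 6, 0, -6, -1, 2, 3, 1, -3]
j=1: 6>-3, skip
j=2: 0>-3, skip
j=3: -6≤-3, i=1, swap(1,3) ⇒ [-4, -6, 0, 6, -1, 2, 3, 1, -3]
j=4: -1>-3, skip
j=5: 2>-3, skip
j=6: 3>-3, skip
j=7: 1>-3, skip
swap(2,8) ⇒ [-4, -6, -3, 6, -1, 2, 3, 1, 0]; return 2
p = 2; k-1 = 8 > 2 ⇒ right

2; right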